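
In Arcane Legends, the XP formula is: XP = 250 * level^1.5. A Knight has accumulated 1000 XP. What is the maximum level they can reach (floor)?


XP = 250 * level^1.5, so level = (XP / 250)^(1/1.5)
= (1000 / 250)^(1/1.5)
= 4.0^0.6667
= 2.5198
Floor: level = 2

level 2


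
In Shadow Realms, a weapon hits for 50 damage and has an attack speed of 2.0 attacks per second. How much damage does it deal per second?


DPS = damage * attack_speed
= 50 * 2.0
= 100.0

100.0 DPS


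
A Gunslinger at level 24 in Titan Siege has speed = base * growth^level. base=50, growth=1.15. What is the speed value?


value = base * growth^level
= 50 * 1.15^24
= 50 * 28.625176
= 1431.26

1431.26 speed


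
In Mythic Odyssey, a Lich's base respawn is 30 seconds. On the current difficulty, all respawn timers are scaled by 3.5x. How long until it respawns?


Respawn time = base * multiplier
= 30 * 3.5
= 105.0 seconds

105.0 seconds


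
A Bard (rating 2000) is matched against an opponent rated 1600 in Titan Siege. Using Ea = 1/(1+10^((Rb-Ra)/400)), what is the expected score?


Elo expected score: Ea = 1/(1 + 10^((Rb-Ra)/400))
Rb - Ra = 1600 - 2000 = -400
(Rb-Ra)/400 = -400/400 = -1.0
10^-1.0 = 0.1
Ea = 1/(1 + 0.1) = 1/1.1 = 0.9091

0.9091


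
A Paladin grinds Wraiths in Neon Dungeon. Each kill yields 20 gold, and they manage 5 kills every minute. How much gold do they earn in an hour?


Gold per minute = 20 * 5 = 100
Gold per hour = 100 * 60 = 6000

6000 gold/hour


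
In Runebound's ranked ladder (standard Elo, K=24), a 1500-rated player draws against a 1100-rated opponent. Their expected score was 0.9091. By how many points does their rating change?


Elo update: delta = K * (S - Ea), where S = 0.5 (draws)
S - Ea = 0.5 - 0.9091 = -0.4091
Rating change = 24 * -0.4091
= -9.82

-9.82 rating points


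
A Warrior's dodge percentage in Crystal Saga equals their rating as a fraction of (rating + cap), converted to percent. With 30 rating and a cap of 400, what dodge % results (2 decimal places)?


dodge% = 30 / (30 + 400) * 100
= 30 / 430 * 100
= 0.069767 * 100
= 6.98%

6.98%


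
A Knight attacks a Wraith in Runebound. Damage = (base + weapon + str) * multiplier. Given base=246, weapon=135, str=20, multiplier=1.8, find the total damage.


Sum base + weapon + str = 246 + 135 + 20 = 401
Multiply by 1.8:
401 * 1.8 = 721.8

721.8 damage


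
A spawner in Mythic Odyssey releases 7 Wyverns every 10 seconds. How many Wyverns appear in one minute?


Spawns per minute = count * (60 / interval)
= 7 * (60 / 10)
= 7 * 6.0
= 42.0

42.0 per minute


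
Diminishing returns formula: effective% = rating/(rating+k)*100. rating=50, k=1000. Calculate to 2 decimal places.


effective% = rating / (rating + k) * 100
= 50 / (50 + 1000) * 100
= 50 / 1050 * 100
= 0.047619 * 100
= 4.76%

4.76%


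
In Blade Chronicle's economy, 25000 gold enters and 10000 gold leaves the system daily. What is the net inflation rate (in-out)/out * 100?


Net gold = 25000 - 10000 = 15000
Inflation rate = net / sunk * 100 = 15000 / 10000 * 100
= 1.5 * 100
= 150.00%

150.00%


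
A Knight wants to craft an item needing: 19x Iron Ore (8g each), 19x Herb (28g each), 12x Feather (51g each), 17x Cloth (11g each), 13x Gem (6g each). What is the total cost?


Cost breakdown:
  Iron Ore: 19 * 8 = 152
  Herb: 19 * 28 = 532
  Feather: 12 * 51 = 612
  Cloth: 17 * 11 = 187
  Gem: 13 * 6 = 78
Total = 152 + 532 + 612 + 187 + 78 = 1561

1561 gold


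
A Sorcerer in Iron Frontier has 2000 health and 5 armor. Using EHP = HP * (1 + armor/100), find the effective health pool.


EHP = 2000 * (1 + 5/100)
= 2000 * (1 + 0.05)
= 2000 * 1.05
= 2100.0

2100.0 EHP


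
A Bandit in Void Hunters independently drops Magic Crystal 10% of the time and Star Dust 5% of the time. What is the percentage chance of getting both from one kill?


For independent events, P(both) = P(A) * P(B)
= 10% * 5%
= 50 / 100 %
= 0.5%

0.5%


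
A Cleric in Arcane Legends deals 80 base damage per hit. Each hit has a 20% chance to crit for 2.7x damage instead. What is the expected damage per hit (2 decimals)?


E[dmg] = base * (1 + crit_chance * (crit_mult - 1))
cc as decimal = 20/100 = 0.2
cm - 1 = 2.7 - 1 = 1.7
Bonus factor = 0.2 * 1.7 = 0.34
Total multiplier = 1 + 0.34 = 1.34
Expected damage = 80 * 1.34 = 107.20

107.20 damage


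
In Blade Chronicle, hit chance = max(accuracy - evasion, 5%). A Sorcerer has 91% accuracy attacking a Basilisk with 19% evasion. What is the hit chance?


accuracy - evasion = 91 - 19 = 72
Apply floor: max(72, 5) = 72
Hit chance = 72%

72%


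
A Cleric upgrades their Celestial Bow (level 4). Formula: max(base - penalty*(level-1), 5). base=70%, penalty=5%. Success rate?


raw_rate = 70 - 5 * (4 - 1)
= 70 - 5 * 3
= 70 - 15
= 55
Apply floor: max(55, 5) = 55%

55%


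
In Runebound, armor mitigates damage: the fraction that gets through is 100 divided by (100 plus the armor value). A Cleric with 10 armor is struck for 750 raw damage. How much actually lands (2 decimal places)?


actual = 750 * 100 / (100 + 10)
= 750 * 100 / 110
= 75000 / 110
= 681.82

681.82 damage


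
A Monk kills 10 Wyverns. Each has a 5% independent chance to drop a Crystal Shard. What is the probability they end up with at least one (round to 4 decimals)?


P(at least one) = 1 - P(none) = 1 - (1-p)^n
p = 5/100 = 0.05
1 - p = 0.95
(1 - p)^10 = 0.95^10 = 0.598737
P(at least one) = 1 - 0.598737 = 0.4013

0.4013


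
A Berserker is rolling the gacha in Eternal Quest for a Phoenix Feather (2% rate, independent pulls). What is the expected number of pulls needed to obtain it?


Expected pulls for a geometric distribution = 1/p = 100 / rate%
= 100 / 2
= 50.0

50.0 pulls


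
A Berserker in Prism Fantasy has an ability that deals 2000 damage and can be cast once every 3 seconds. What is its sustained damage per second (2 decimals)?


DPS = damage / cooldown
= 2000 / 3
= 666.67

666.67 DPS


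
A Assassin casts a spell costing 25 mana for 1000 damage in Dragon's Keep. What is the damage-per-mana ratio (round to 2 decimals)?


Efficiency = damage / mana
= 1000 / 25
= 40.00

40.00 dmg/mana


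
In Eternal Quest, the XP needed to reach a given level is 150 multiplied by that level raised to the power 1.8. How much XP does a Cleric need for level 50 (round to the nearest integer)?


XP = 150 * level^1.8
Substitute level = 50:
XP = 150 * 50^1.8
= 150 * 1143.2626
= 171489

171489 XP


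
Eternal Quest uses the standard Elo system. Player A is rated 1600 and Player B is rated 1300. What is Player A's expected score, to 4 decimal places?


Elo expected score: Ea = 1/(1 + 10^((Rb-Ra)/400))
Rb - Ra = 1300 - 1600 = -300
(Rb-Ra)/400 = -300/400 = -0.75
10^-0.75 = 0.177828
Ea = 1/(1 + 0.177828) = 1/1.177828 = 0.8490

0.8490


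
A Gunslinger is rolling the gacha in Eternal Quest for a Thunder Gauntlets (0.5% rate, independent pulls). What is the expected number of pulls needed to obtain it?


Expected pulls for a geometric distribution = 1/p = 100 / rate%
= 100 / 0.5
= 200.0

200.0 pulls


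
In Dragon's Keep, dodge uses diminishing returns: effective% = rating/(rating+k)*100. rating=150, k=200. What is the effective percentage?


effective% = rating / (rating + k) * 100
= 150 / (150 + 200) * 100
= 150 / 350 * 100
= 0.428571 * 100
= 42.86%

42.86%


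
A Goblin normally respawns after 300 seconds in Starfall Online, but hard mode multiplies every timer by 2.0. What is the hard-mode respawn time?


Respawn time = base * multiplier
= 300 * 2.0
= 600.0 seconds

600.0 seconds


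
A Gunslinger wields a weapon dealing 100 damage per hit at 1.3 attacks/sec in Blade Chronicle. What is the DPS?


DPS = damage * attack_speed
= 100 * 1.3
= 130.0

130.0 DPS


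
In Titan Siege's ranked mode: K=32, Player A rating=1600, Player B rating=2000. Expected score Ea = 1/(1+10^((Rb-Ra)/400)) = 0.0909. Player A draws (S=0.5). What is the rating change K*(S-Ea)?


Elo update: delta = K * (S - Ea), where S = 0.5 (draws)
S - Ea = 0.5 - 0.0909 = 0.4091
Rating change = 32 * 0.4091
= 13.09

13.09 rating points


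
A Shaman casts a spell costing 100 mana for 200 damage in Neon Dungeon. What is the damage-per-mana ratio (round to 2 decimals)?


Efficiency = damage / mana
= 200 / 100
= 2.00

2.00 dmg/mana


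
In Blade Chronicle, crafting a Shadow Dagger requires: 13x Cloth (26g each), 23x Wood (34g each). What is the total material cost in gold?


Cost breakdown:
  Cloth: 13 * 26 = 338
  Wood: 23 * 34 = 782
Total = 338 + 782 = 1120

1120 gold


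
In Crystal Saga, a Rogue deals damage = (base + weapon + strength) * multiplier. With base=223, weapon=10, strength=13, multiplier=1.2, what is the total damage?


Sum base + weapon + str = 223 + 10 + 13 = 246
Multiply by 1.2:
246 * 1.2 = 295.2

295.2 damage


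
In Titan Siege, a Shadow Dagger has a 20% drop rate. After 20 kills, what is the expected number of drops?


Expected drops = kills * (drop_rate / 100)
= 20 * (20 / 100)
= 20 * 0.2
= 4.0

4.0 drops


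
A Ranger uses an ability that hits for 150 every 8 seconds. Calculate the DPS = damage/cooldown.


DPS = damage / cooldown
= 150 / 8
= 18.75

18.75 DPS


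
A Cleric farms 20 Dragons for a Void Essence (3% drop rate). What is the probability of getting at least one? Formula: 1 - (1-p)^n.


P(at least one) = 1 - P(none) = 1 - (1-p)^n
p = 3/100 = 0.03
1 - p = 0.97
(1 - p)^20 = 0.97^20 = 0.543794
P(at least one) = 1 - 0.543794 = 0.4562

0.4562


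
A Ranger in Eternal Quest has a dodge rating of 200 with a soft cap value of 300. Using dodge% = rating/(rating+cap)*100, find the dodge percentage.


dodge% = 200 / (200 + 300) * 100
= 200 / 500 * 100
= 0.4 * 100
= 40.00%

40.00%


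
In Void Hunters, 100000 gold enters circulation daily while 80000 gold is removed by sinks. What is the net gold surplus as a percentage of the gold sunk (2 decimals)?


Net gold = 100000 - 80000 = 20000
Inflation rate = net / sunk * 100 = 20000 / 80000 * 100
= 0.25 * 100
= 25.00%

25.00%


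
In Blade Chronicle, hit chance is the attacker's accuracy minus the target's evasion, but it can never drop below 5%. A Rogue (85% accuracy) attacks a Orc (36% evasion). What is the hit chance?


accuracy - evasion = 85 - 36 = 49
Apply floor: max(49, 5) = 49
Hit chance = 49%

49%


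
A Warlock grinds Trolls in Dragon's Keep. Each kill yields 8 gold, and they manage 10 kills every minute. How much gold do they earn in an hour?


Gold per minute = 8 * 10 = 80
Gold per hour = 80 * 60 = 4800

4800 gold/hour


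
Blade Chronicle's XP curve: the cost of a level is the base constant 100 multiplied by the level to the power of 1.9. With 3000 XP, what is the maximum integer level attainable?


XP = 100 * level^1.9, so level = (XP / 100)^(1/1.9)
= (3000 / 100)^(1/1.9)
= 30.0^0.5263
= 5.9901
Floor: level = 5

level 5


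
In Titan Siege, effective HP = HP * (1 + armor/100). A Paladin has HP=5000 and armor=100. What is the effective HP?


EHP = 5000 * (1 + 100/100)
= 5000 * (1 + 1.0)
= 5000 * 2.0
= 10000.0

10000.0 EHP


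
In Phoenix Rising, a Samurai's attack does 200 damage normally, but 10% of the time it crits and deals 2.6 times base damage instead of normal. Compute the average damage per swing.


E[dmg] = base * (1 + crit_chance * (crit_mult - 1))
cc as decimal = 10/100 = 0.1
cm - 1 = 2.6 - 1 = 1.6
Bonus factor = 0.1 * 1.6 = 0.16
Total multiplier = 1 + 0.16 = 1.16
Expected damage = 200 * 1.16 = 232.00

232.00 damage


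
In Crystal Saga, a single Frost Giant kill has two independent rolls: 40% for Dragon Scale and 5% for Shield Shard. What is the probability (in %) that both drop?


For independent events, P(both) = P(A) * P(B)
= 40% * 5%
= 200 / 100 %
= 2.0%

2.0%


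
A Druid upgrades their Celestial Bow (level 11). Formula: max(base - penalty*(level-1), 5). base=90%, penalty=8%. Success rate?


raw_rate = 90 - 8 * (11 - 1)
= 90 - 8 * 10
= 90 - 80
= 10
Apply floor: max(10, 5) = 10%

10%


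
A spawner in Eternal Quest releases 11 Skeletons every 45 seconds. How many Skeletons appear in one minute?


Spawns per minute = count * (60 / interval)
= 11 * (60 / 45)
= 11 * 1.3333
= 14.67

14.67 per minute


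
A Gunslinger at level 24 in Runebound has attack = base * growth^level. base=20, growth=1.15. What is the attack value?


value = base * growth^level
= 20 * 1.15^24
= 20 * 28.625176
= 572.50

572.50 attack


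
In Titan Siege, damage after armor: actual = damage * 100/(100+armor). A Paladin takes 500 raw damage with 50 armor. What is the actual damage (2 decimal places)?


actual = 500 * 100 / (100 + 50)
= 500 * 100 / 150
= 50000 / 150
= 333.33

333.33 damage


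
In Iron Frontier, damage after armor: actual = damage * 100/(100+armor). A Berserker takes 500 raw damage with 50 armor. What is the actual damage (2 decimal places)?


actual = 500 * 100 / (100 + 50)
= 500 * 100 / 150
= 50000 / 150
= 333.33

333.33 damage


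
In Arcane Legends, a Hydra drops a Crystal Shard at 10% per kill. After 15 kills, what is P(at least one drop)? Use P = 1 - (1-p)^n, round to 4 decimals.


P(at least one) = 1 - P(none) = 1 - (1-p)^n
p = 10/100 = 0.1
1 - p = 0.9
(1 - p)^15 = 0.9^15 = 0.205891
P(at least one) = 1 - 0.205891 = 0.7941

0.7941


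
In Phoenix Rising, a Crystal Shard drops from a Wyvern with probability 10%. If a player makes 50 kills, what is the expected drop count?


Expected drops = kills * (drop_rate / 100)
= 50 * (10 / 100)
= 50 * 0.1
= 5.0

5.0 drops


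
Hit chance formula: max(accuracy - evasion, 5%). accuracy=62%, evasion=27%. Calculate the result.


accuracy - evasion = 62 - 27 = 35
Apply floor: max(35, 5) = 35
Hit chance = 35%

35%


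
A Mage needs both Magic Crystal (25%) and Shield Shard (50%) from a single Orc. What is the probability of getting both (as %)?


For independent events, P(both) = P(A) * P(B)
= 25% * 50%
= 1250 / 100 %
= 12.5%

12.5%


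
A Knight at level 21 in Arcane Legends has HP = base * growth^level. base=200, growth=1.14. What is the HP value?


value = base * growth^level
= 200 * 1.14^21
= 200 * 15.667578
= 3133.52

3133.52 HP


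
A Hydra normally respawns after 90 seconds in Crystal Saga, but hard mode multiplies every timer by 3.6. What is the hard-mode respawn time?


Respawn time = base * multiplier
= 90 * 3.6
= 324.0 seconds

324.0 seconds


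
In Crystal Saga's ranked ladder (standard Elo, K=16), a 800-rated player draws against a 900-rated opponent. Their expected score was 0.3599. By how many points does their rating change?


Elo update: delta = K * (S - Ea), where S = 0.5 (draws)
S - Ea = 0.5 - 0.3599 = 0.1401
Rating change = 16 * 0.1401
= 2.24

2.24 rating points


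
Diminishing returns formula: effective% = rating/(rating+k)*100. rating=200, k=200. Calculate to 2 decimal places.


effective% = rating / (rating + k) * 100
= 200 / (200 + 200) * 100
= 200 / 400 * 100
= 0.5 * 100
= 50.00%

50.00%


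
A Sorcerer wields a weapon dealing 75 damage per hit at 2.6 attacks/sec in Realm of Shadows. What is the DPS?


DPS = damage * attack_speed
= 75 * 2.6
= 195.0

195.0 DPS


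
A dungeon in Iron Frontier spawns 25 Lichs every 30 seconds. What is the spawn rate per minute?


Spawns per minute = count * (60 / interval)
= 25 * (60 / 30)
= 25 * 2.0
= 50.0

50.0 per minute


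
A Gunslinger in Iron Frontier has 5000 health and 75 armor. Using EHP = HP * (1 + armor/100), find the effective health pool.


EHP = 5000 * (1 + 75/100)
= 5000 * (1 + 0.75)
= 5000 * 1.75
= 8750.0

8750.0 EHP


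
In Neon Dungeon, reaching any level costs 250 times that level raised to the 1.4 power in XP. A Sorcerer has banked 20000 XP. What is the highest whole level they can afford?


XP = 250 * level^1.4, so level = (XP / 250)^(1/1.4)
= (20000 / 250)^(1/1.4)
= 80.0^0.7143
= 22.8744
Floor: level = 22

level 22


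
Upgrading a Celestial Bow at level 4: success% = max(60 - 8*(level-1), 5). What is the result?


raw_rate = 60 - 8 * (4 - 1)
= 60 - 8 * 3
= 60 - 24
= 36
Apply floor: max(36, 5) = 36%

36%


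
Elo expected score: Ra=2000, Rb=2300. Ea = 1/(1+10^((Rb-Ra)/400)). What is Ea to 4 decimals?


Elo expected score: Ea = 1/(1 + 10^((Rb-Ra)/400))
Rb - Ra = 2300 - 2000 = 300
(Rb-Ra)/400 = 300/400 = 0.75
10^0.75 = 5.623413
Ea = 1/(1 + 5.623413) = 1/6.623413 = 0.1510

0.1510


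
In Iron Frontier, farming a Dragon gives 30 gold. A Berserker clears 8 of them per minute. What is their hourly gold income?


Gold per minute = 30 * 8 = 240
Gold per hour = 240 * 60 = 14400

14400 gold/hour


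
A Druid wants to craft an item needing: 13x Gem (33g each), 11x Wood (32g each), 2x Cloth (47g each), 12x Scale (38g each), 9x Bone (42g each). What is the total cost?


Cost breakdown:
  Gem: 13 * 33 = 429
  Wood: 11 * 32 = 352
  Cloth: 2 * 47 = 94
  Scale: 12 * 38 = 456
  Bone: 9 * 42 = 378
Total = 429 + 352 + 94 + 456 + 378 = 1709

1709 gold


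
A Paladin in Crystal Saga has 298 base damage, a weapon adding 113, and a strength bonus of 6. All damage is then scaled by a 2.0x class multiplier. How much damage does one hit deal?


Sum base + weapon + str = 298 + 113 + 6 = 417
Multiply by 2.0:
417 * 2.0 = 834.0

834.0 damage


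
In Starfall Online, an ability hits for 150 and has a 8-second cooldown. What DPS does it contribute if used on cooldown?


DPS = damage / cooldown
= 150 / 8
= 18.75

18.75 DPS


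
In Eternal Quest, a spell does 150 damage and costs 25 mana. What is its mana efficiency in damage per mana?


Efficiency = damage / mana
= 150 / 25
= 6.00

6.00 dmg/mana


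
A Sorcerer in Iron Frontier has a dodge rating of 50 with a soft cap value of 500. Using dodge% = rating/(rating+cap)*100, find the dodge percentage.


dodge% = 50 / (50 + 500) * 100
= 50 / 550 * 100
= 0.090909 * 100
= 9.09%

9.09%


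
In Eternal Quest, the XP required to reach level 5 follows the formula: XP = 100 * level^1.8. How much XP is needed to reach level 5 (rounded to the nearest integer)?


XP = 100 * level^1.8
Substitute level = 5:
XP = 100 * 5^1.8
= 100 * 18.1195
= 1812

1812 XP


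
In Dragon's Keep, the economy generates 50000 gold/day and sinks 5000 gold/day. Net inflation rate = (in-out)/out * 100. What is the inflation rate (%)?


Net gold = 50000 - 5000 = 45000
Inflation rate = net / sunk * 100 = 45000 / 5000 * 100
= 9.0 * 100
= 900.00%

900.00%


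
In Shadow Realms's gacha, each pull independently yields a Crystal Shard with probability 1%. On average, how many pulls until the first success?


Expected pulls for a geometric distribution = 1/p = 100 / rate%
= 100 / 1
= 100.0

100.0 pulls


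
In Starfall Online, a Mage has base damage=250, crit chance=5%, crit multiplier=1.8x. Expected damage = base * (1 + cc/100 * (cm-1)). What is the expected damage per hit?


E[dmg] = base * (1 + crit_chance * (crit_mult - 1))
cc as decimal = 5/100 = 0.05
cm - 1 = 1.8 - 1 = 0.8
Bonus factor = 0.05 * 0.8 = 0.04
Total multiplier = 1 + 0.04 = 1.04
Expected damage = 250 * 1.04 = 260.00

260.00 damage


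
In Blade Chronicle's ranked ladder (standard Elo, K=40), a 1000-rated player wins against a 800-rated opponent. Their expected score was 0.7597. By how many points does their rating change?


Elo update: delta = K * (S - Ea), where S = 1 (wins)
S - Ea = 1 - 0.7597 = 0.2403
Rating change = 40 * 0.2403
= 9.61

9.61 rating points


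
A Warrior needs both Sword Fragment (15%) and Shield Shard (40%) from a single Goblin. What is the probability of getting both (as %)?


For independent events, P(both) = P(A) * P(B)
= 15% * 40%
= 600 / 100 %
= 6.0%

6.0%


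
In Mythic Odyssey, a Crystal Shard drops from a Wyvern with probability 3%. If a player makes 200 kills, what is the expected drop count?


Expected drops = kills * (drop_rate / 100)
= 200 * (3 / 100)
= 200 * 0.03
= 6.0

6.0 drops


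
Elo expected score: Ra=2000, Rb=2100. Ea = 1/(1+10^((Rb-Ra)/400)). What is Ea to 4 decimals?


Elo expected score: Ea = 1/(1 + 10^((Rb-Ra)/400))
Rb - Ra = 2100 - 2000 = 100
(Rb-Ra)/400 = 100/400 = 0.25
10^0.25 = 1.778279
Ea = 1/(1 + 1.778279) = 1/2.778279 = 0.3599

0.3599


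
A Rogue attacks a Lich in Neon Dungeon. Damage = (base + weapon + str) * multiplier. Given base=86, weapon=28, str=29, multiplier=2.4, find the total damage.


Sum base + weapon + str = 86 + 28 + 29 = 143
Multiply by 2.4:
143 * 2.4 = 343.2

343.2 damage


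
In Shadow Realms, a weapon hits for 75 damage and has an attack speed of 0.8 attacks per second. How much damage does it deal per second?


DPS = damage * attack_speed
= 75 * 0.8
= 60.0

60.0 DPS


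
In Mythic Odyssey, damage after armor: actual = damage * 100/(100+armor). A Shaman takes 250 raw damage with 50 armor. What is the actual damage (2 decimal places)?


actual = 250 * 100 / (100 + 50)
= 250 * 100 / 150
= 25000 / 150
= 166.67

166.67 damage


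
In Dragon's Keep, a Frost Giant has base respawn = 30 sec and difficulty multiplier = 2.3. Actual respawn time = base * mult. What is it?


Respawn time = base * multiplier
= 30 * 2.3
= 69.0 seconds

69.0 seconds


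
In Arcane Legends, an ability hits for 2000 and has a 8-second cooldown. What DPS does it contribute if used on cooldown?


DPS = damage / cooldown
= 2000 / 8
= 250.00

250.00 DPS


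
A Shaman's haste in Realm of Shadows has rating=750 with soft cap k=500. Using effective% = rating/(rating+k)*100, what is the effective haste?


effective% = rating / (rating + k) * 100
= 750 / (750 + 500) * 100
= 750 / 1250 * 100
= 0.6 * 100
= 60.00%

60.00%


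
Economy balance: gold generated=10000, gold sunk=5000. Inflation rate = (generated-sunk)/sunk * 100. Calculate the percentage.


Net gold = 10000 - 5000 = 5000
Inflation rate = net / sunk * 100 = 5000 / 5000 * 100
= 1.0 * 100
= 100.00%

100.00%


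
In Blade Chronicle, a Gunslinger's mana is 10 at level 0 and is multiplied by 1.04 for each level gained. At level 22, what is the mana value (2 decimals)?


value = base * growth^level
= 10 * 1.04^22
= 10 * 2.369919
= 23.70

23.70 mana


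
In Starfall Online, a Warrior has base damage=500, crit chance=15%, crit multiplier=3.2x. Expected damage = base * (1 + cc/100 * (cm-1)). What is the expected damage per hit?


E[dmg] = base * (1 + crit_chance * (crit_mult - 1))
cc as decimal = 15/100 = 0.15
cm - 1 = 3.2 - 1 = 2.2
Bonus factor = 0.15 * 2.2 = 0.33
Total multiplier = 1 + 0.33 = 1.33
Expected damage = 500 * 1.33 = 665.00

665.00 damage


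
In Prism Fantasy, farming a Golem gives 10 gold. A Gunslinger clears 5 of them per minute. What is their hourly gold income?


Gold per minute = 10 * 5 = 50
Gold per hour = 50 * 60 = 3000

3000 gold/hour


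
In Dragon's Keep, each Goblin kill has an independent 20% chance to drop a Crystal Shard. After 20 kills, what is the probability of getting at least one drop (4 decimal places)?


P(at least one) = 1 - P(none) = 1 - (1-p)^n
p = 20/100 = 0.2
1 - p = 0.8
(1 - p)^20 = 0.8^20 = 0.011529
P(at least one) = 1 - 0.011529 = 0.9885

0.9885


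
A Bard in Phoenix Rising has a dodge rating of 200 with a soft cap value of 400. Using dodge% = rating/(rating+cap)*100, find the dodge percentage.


dodge% = 200 / (200 + 400) * 100
= 200 / 600 * 100
= 0.333333 * 100
= 33.33%

33.33%


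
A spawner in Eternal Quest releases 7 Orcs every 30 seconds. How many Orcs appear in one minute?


Spawns per minute = count * (60 / interval)
= 7 * (60 / 30)
= 7 * 2.0
= 14.0

14.0 per minute


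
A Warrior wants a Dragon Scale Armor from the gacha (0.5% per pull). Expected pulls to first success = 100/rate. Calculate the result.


Expected pulls for a geometric distribution = 1/p = 100 / rate%
= 100 / 0.5
= 200.0

200.0 pulls


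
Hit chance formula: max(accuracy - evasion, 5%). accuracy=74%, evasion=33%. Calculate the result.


accuracy - evasion = 74 - 33 = 41
Apply floor: max(41, 5) = 41
Hit chance = 41%

41%


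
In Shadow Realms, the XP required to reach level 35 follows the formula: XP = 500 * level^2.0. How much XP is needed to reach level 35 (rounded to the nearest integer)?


XP = 500 * level^2.0
Substitute level = 35:
XP = 500 * 35^2.0
= 500 * 1225.0
= 612500

612500 XP


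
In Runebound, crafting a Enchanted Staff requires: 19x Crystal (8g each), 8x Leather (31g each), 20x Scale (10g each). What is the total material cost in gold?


Cost breakdown:
  Crystal: 19 * 8 = 152
  Leather: 8 * 31 = 248
  Scale: 20 * 10 = 200
Total = 152 + 248 + 200 = 600

600 gold


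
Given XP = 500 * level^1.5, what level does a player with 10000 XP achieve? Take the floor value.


XP = 500 * level^1.5, so level = (XP / 500)^(1/1.5)
= (10000 / 500)^(1/1.5)
= 20.0^0.6667
= 7.3681
Floor: level = 7

level 7


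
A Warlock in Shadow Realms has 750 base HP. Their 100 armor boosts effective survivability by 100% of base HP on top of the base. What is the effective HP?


EHP = 750 * (1 + 100/100)
= 750 * (1 + 1.0)
= 750 * 2.0
= 1500.0

1500.0 EHP


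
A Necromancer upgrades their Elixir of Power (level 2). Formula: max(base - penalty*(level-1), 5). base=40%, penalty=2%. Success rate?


raw_rate = 40 - 2 * (2 - 1)
= 40 - 2 * 1
= 40 - 2
= 38
Apply floor: max(38, 5) = 38%

38%


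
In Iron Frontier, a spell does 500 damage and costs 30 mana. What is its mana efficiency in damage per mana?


Efficiency = damage / mana
= 500 / 30
= 16.67

16.67 dmg/mana


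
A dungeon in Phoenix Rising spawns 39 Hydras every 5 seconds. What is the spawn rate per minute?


Spawns per minute = count * (60 / interval)
= 39 * (60 / 5)
= 39 * 12.0
= 468.0

468.0 per minute


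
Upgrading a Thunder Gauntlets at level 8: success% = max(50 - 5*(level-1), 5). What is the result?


raw_rate = 50 - 5 * (8 - 1)
= 50 - 5 * 7
= 50 - 35
= 15
Apply floor: max(15, 5) = 15%

15%


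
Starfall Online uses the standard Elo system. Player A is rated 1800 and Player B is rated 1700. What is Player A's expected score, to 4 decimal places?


Elo expected score: Ea = 1/(1 + 10^((Rb-Ra)/400))
Rb - Ra = 1700 - 1800 = -100
(Rb-Ra)/400 = -100/400 = -0.25
10^-0.25 = 0.562341
Ea = 1/(1 + 0.562341) = 1/1.562341 = 0.6401

0.6401


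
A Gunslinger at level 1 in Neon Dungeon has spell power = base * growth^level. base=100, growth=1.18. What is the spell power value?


value = base * growth^level
= 100 * 1.18^1
= 100 * 1.18
= 118.00

118.00 spell power


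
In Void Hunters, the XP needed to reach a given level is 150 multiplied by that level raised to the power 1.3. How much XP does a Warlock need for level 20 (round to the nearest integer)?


XP = 150 * level^1.3
Substitute level = 20:
XP = 150 * 20^1.3
= 150 * 49.1291
= 7369

7369 XP


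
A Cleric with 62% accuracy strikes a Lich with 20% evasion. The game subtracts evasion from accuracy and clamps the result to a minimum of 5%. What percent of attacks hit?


accuracy - evasion = 62 - 20 = 42
Apply floor: max(42, 5) = 42
Hit chance = 42%

42%


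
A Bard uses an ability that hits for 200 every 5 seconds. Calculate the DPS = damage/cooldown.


DPS = damage / cooldown
= 200 / 5
= 40.00

40.00 DPS


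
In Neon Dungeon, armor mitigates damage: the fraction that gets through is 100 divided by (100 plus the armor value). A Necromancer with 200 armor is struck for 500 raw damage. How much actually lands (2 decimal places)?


actual = 500 * 100 / (100 + 200)
= 500 * 100 / 300
= 50000 / 300
= 166.67

166.67 damage


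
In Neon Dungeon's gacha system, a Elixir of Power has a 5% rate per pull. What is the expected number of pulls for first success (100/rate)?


Expected pulls for a geometric distribution = 1/p = 100 / rate%
= 100 / 5
= 20.0

20.0 pulls


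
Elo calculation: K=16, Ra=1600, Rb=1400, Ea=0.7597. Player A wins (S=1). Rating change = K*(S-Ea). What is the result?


Elo update: delta = K * (S - Ea), where S = 1 (wins)
S - Ea = 1 - 0.7597 = 0.2403
Rating change = 16 * 0.2403
= 3.84

3.84 rating points


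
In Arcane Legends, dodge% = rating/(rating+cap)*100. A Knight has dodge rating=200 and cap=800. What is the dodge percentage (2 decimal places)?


dodge% = 200 / (200 + 800) * 100
= 200 / 1000 * 100
= 0.2 * 100
= 20.00%

20.00%


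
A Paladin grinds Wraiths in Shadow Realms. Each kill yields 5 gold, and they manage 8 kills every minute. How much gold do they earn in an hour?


Gold per minute = 5 * 8 = 40
Gold per hour = 40 * 60 = 2400

2400 gold/hour


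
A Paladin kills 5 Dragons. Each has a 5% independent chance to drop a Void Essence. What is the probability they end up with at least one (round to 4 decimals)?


P(at least one) = 1 - P(none) = 1 - (1-p)^n
p = 5/100 = 0.05
1 - p = 0.95
(1 - p)^5 = 0.95^5 = 0.773781
P(at least one) = 1 - 0.773781 = 0.2262

0.2262


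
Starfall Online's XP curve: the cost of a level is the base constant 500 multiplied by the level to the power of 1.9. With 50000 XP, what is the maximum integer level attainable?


XP = 500 * level^1.9, so level = (XP / 500)^(1/1.9)
= (50000 / 500)^(1/1.9)
= 100.0^0.5263
= 11.2884
Floor: level = 11

level 11


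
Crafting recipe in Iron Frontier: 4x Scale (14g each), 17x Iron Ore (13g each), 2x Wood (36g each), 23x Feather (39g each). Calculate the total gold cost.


Cost breakdown:
  Scale: 4 * 14 = 56
  Iron Ore: 17 * 13 = 221
  Wood: 2 * 36 = 72
  Feather: 23 * 39 = 897
Total = 56 + 221 + 72 + 897 = 1246

1246 gold


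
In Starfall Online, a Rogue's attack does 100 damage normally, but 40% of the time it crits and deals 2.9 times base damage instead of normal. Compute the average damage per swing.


E[dmg] = base * (1 + crit_chance * (crit_mult - 1))
cc as decimal = 40/100 = 0.4
cm - 1 = 2.9 - 1 = 1.9
Bonus factor = 0.4 * 1.9 = 0.76
Total multiplier = 1 + 0.76 = 1.76
Expected damage = 100 * 1.76 = 176.00

176.00 damage


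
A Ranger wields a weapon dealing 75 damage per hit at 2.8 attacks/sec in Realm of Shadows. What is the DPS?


DPS = damage * attack_speed
= 75 * 2.8
= 210.0

210.0 DPS


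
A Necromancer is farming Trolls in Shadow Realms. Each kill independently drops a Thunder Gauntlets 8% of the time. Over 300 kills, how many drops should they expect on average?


Expected drops = kills * (drop_rate / 100)
= 300 * (8 / 100)
= 300 * 0.08
= 24.0

24.0 drops


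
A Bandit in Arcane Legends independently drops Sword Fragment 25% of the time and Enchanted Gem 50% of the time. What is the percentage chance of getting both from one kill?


For independent events, P(both) = P(A) * P(B)
= 25% * 50%
= 1250 / 100 %
= 12.5%

12.5%


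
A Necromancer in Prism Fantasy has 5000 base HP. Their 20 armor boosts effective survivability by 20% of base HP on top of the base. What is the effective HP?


EHP = 5000 * (1 + 20/100)
= 5000 * (1 + 0.2)
= 5000 * 1.2
= 6000.0

6000.0 EHP


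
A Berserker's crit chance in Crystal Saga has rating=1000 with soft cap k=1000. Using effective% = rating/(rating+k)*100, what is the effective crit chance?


effective% = rating / (rating + k) * 100
= 1000 / (1000 + 1000) * 100
= 1000 / 2000 * 100
= 0.5 * 100
= 50.00%

50.00%


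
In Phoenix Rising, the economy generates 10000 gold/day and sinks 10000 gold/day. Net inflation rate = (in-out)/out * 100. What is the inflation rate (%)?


Net gold = 10000 - 10000 = 0
Inflation rate = net / sunk * 100 = 0 / 10000 * 100
= 0.0 * 100
= 0.00%

0.00%


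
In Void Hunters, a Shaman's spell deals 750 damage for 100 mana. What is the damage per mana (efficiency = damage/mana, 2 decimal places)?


Efficiency = damage / mana
= 750 / 100
= 7.50

7.50 dmg/mana


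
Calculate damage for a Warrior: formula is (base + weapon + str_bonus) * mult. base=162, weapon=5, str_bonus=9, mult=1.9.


Sum base + weapon + str = 162 + 5 + 9 = 176
Multiply by 1.9:
176 * 1.9 = 334.4

334.4 damage


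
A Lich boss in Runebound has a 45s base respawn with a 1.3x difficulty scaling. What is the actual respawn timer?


Respawn time = base * multiplier
= 45 * 1.3
= 58.5 seconds

58.5 seconds


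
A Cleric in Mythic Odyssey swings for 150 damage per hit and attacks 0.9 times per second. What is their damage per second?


DPS = damage * attack_speed
= 150 * 0.9
= 135.0

135.0 DPS


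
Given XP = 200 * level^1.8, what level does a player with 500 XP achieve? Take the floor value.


XP = 200 * level^1.8, so level = (XP / 200)^(1/1.8)
= (500 / 200)^(1/1.8)
= 2.5^0.5556
= 1.6637
Floor: level = 1

level 1


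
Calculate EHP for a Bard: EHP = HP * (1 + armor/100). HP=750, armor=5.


EHP = 750 * (1 + 5/100)
= 750 * (1 + 0.05)
= 750 * 1.05
= 787.5

787.5 EHP


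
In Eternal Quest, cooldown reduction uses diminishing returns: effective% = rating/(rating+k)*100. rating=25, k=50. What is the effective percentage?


effective% = rating / (rating + k) * 100
= 25 / (25 + 50) * 100
= 25 / 75 * 100
= 0.333333 * 100
= 33.33%

33.33%


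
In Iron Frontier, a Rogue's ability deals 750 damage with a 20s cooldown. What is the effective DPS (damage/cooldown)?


DPS = damage / cooldown
= 750 / 20
= 37.50

37.50 DPS


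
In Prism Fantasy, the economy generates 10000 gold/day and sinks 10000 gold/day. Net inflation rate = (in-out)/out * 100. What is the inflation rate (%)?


Net gold = 10000 - 10000 = 0
Inflation rate = net / sunk * 100 = 0 / 10000 * 100
= 0.0 * 100
= 0.00%

0.00%


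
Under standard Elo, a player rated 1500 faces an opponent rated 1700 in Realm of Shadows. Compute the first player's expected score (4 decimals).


Elo expected score: Ea = 1/(1 + 10^((Rb-Ra)/400))
Rb - Ra = 1700 - 1500 = 200
(Rb-Ra)/400 = 200/400 = 0.5
10^0.5 = 3.162278
Ea = 1/(1 + 3.162278) = 1/4.162278 = 0.2403

0.2403


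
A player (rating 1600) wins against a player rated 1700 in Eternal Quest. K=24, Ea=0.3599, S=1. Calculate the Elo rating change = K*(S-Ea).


Elo update: delta = K * (S - Ea), where S = 1 (wins)
S - Ea = 1 - 0.3599 = 0.6401
Rating change = 24 * 0.6401
= 15.36

15.36 rating points


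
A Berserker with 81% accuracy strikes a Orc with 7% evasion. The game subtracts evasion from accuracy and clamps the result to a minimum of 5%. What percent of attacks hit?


accuracy - evasion = 81 - 7 = 74
Apply floor: max(74, 5) = 74
Hit chance = 74%

74%


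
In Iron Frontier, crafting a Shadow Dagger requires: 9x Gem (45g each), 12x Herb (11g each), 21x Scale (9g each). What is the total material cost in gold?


Cost breakdown:
  Gem: 9 * 45 = 405
  Herb: 12 * 11 = 132
  Scale: 21 * 9 = 189
Total = 405 + 132 + 189 = 726

726 gold


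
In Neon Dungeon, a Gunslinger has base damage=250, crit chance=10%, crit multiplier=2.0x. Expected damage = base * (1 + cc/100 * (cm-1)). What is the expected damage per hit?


E[dmg] = base * (1 + crit_chance * (crit_mult - 1))
cc as decimal = 10/100 = 0.1
cm - 1 = 2.0 - 1 = 1.0
Bonus factor = 0.1 * 1.0 = 0.1
Total multiplier = 1 + 0.1 = 1.1
Expected damage = 250 * 1.1 = 275.00

275.00 damage


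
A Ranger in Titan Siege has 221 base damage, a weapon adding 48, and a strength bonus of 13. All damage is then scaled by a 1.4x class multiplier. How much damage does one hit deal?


Sum base + weapon + str = 221 + 48 + 13 = 282
Multiply by 1.4:
282 * 1.4 = 394.8

394.8 damage


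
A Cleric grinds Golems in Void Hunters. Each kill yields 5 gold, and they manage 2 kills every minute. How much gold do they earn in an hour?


Gold per minute = 5 * 2 = 10
Gold per hour = 10 * 60 = 600

600 gold/hour


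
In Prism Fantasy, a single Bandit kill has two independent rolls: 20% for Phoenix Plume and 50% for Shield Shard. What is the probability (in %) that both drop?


For independent events, P(both) = P(A) * P(B)
= 20% * 50%
= 1000 / 100 %
= 10.0%

10.0%


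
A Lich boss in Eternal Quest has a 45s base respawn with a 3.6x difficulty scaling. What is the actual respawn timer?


Respawn time = base * multiplier
= 45 * 3.6
= 162.0 seconds

162.0 seconds


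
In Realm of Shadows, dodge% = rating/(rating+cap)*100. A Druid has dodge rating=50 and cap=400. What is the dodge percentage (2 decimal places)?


dodge% = 50 / (50 + 400) * 100
= 50 / 450 * 100
= 0.111111 * 100
= 11.11%

11.11%


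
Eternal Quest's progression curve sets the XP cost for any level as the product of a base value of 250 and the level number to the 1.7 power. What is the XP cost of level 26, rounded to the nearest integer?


XP = 250 * level^1.7
Substitute level = 26:
XP = 250 * 26^1.7
= 250 * 254.3634
= 63591

63591 XP


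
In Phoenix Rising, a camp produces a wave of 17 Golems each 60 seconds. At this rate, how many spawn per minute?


Spawns per minute = count * (60 / interval)
= 17 * (60 / 60)
= 17 * 1.0
= 17.0

17.0 per minute


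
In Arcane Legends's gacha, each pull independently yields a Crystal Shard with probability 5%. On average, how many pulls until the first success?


Expected pulls for a geometric distribution = 1/p = 100 / rate%
= 100 / 5
= 20.0

20.0 pulls


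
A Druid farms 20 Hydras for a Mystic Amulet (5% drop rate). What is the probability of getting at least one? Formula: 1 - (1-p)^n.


P(at least one) = 1 - P(none) = 1 - (1-p)^n
p = 5/100 = 0.05
1 - p = 0.95
(1 - p)^20 = 0.95^20 = 0.358486
P(at least one) = 1 - 0.358486 = 0.6415

0.6415


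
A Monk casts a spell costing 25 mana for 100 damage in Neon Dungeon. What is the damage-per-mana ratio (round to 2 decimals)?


Efficiency = damage / mana
= 100 / 25
= 4.00

4.00 dmg/mana


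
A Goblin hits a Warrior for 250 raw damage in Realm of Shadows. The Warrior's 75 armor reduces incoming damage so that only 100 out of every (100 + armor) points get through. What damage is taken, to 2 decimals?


actual = 250 * 100 / (100 + 75)
= 250 * 100 / 175
= 25000 / 175
= 142.86

142.86 damage


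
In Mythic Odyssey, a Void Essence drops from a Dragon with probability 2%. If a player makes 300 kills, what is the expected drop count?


Expected drops = kills * (drop_rate / 100)
= 300 * (2 / 100)
= 300 * 0.02
= 6.0

6.0 drops


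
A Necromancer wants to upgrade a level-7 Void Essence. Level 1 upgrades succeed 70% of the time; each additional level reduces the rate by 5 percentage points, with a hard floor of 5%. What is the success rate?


raw_rate = 70 - 5 * (7 - 1)
= 70 - 5 * 6
= 70 - 30
= 40
Apply floor: max(40, 5) = 40%

40%


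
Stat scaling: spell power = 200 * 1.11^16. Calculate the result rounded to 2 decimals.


value = base * growth^level
= 200 * 1.11^16
= 200 * 5.310894
= 1062.18

1062.18 spell power


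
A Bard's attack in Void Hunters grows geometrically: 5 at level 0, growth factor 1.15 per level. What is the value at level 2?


value = base * growth^level
= 5 * 1.15^2
= 5 * 1.3225
= 6.61

6.61 attack


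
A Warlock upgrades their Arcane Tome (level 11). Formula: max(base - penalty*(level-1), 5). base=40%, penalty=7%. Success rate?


raw_rate = 40 - 7 * (11 - 1)
= 40 - 7 * 10
= 40 - 70
= -30
Apply floor: max(-30, 5) = 5%

5%


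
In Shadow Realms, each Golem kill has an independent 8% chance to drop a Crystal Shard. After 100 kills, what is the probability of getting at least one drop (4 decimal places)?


P(at least one) = 1 - P(none) = 1 - (1-p)^n
p = 8/100 = 0.08
1 - p = 0.92
(1 - p)^100 = 0.92^100 = 0.000239
P(at least one) = 1 - 0.000239 = 0.9998

0.9998


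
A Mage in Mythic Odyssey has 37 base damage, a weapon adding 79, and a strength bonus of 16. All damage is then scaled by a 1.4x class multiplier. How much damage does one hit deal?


Sum base + weapon + str = 37 + 79 + 16 = 132
Multiply by 1.4:
132 * 1.4 = 184.8

184.8 damage


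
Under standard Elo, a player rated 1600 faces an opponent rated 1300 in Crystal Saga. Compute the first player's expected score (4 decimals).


Elo expected score: Ea = 1/(1 + 10^((Rb-Ra)/400))
Rb - Ra = 1300 - 1600 = -300
(Rb-Ra)/400 = -300/400 = -0.75
10^-0.75 = 0.177828
Ea = 1/(1 + 0.177828) = 1/1.177828 = 0.8490

0.8490
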